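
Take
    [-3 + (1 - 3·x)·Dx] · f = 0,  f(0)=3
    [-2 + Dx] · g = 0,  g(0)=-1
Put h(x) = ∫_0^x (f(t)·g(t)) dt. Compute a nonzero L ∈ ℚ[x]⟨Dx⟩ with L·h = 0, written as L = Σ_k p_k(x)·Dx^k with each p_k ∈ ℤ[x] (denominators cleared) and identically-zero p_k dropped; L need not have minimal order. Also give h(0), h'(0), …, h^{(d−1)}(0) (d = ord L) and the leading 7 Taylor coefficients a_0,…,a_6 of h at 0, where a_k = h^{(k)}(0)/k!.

f: a_k = 3, 9, 27, 81, 243, 729, 2187, …
g: a_k = -1, -2, -2, -4/3, -2/3, -4/15, -4/45, …
Sym-product of L_f,L_g gives L₀ (≤ ord 1).
h=∫h₀ ⇒ L = L₀·Dx.
L = (5 - 6·x)·Dx + (-1 + 3·x)·Dx^2  (order 2).
h: a_k = 0, -3, -15/2, -17, -157/4, -473/5, -7099/30, …
ICs: h(0) = 0, h′(0) = -3.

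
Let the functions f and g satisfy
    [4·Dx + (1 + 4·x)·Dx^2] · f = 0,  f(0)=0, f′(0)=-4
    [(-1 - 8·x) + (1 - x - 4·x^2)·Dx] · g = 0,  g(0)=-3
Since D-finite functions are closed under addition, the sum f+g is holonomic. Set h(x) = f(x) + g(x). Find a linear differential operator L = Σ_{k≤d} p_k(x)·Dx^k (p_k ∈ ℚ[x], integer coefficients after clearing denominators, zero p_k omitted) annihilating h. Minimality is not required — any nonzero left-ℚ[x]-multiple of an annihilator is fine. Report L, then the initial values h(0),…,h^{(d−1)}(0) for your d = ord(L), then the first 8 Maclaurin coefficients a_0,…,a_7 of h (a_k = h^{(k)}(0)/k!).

f: a_k = 0, -4, 8, -64/3, 64, -1024/5, 2048/3, -16384/7, …
g: a_k = -3, -3, -15, -27, -87, -195, -543, -1323, …
Sum ⇒ L₀ = lclm(L_f,L_g) in ℚ(x)⟨Dx⟩.
L = (-268 - 1616·x - 5504·x^2 - 4608·x^3 - 6144·x^4)·Dx + (-11 - 360·x - 3008·x^2 - 7680·x^3 - 9472·x^4 - 10240·x^5)·Dx^2 + (7 + 67·x + 154·x^2 - 136·x^3 - 928·x^4 - 2176·x^5 - 2048·x^6)·Dx^3  (order 3).
h: a_k = -3, -7, -7, -145/3, -23, -1999/5, 419/3, -25645/7, …
ICs: h(0) = -3, h′(0) = -7, h′′(0) = -14.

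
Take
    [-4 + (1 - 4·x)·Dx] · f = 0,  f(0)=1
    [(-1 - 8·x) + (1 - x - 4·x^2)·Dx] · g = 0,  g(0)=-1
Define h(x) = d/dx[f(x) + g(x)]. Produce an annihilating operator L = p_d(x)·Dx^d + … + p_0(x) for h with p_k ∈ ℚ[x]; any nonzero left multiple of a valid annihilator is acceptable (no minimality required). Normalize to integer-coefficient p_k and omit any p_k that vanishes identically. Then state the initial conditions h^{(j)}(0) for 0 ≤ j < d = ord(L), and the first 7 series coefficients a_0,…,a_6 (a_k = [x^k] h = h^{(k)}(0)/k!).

f: a_k = 1, 4, 16, 64, 256, 1024, 4096, …
g: a_k = -1, -1, -5, -9, -29, -65, -181, …
L₀ := lclm(L_f,L_g); ord L₀ ≤ 1+1.
Derive L from L₀ (diff closure).
L = (264 - 384·x + 6912·x^2 - 6144·x^3 + 6144·x^4) + (-21 - 264·x - 96·x^2 + 4608·x^3 - 5376·x^4 + 6144·x^5)·Dx + (-1 + 41·x - 228·x^2 + 288·x^3 + 256·x^4 - 768·x^5 + 1024·x^6)·Dx^2  (order 2).
h: a_k = 3, 22, 165, 908, 4795, 23490, 111601, …
ICs: h(0) = 3, h′(0) = 22.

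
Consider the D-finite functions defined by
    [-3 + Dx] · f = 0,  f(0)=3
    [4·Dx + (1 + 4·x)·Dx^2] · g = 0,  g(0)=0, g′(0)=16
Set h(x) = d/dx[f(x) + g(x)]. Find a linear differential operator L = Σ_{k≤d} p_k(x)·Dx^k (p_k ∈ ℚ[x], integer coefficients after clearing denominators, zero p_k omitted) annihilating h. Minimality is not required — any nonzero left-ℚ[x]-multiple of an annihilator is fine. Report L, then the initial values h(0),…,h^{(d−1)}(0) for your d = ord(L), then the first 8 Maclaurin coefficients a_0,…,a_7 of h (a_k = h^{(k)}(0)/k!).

L = (-132 - 144·x) + (23 - 72·x - 144·x^2)·Dx + (7 + 40·x + 48·x^2)·Dx^2  (order 2).
h: a_k = 25, -37, 593/2, -1967/2, 33011/8, -654631/40, 5243609/80, -146798453/560, …
ICs: h(0) = 25, h′(0) = -37.

f: a_k = 3, 9, 27/2, 27/2, 81/8, 243/40, 243/80, 729/560, …
g: a_k = 0, 16, -32, 256/3, -256, 4096/5, -8192/3, 65536/7, …
L₀ := lclm(L_f,L_g); ord L₀ ≤ 1+2.
Differentiate: ansatz ord ≤ ord L₀ ⇒ L.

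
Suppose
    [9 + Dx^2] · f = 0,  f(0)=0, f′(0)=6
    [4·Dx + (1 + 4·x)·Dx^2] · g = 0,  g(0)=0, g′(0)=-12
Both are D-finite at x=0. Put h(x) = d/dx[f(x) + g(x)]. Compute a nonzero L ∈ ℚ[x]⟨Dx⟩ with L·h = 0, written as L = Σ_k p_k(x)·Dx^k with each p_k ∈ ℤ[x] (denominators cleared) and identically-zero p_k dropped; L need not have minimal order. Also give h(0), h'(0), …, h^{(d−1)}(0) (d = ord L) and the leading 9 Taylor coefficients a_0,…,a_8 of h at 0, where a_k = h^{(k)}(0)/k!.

L = (3780 + 2592·x + 5184·x^2) + (369 + 2124·x + 3888·x^2 + 5184·x^3)·Dx + (420 + 288·x + 576·x^2)·Dx^2 + (41 + 236·x + 432·x^2 + 576·x^3)·Dx^3  (order 3).
h: a_k = -6, 48, -219, 768, -12207/4, 12288, -1966323/40, 196608, -1761605493/2240, …
ICs: h(0) = -6, h′(0) = 48, h′′(0) = -438.

f: a_k = 0, 6, 0, -9, 0, 81/20, 0, -243/280, 0, …
g: a_k = 0, -12, 24, -64, 192, -3072/5, 2048, -49152/7, 24576, …
f+g: L₀ = lclm(L_f,L_g), ord ≤ 2+2.
h=h₀': d/dx-closure on L₀ ⇒ L.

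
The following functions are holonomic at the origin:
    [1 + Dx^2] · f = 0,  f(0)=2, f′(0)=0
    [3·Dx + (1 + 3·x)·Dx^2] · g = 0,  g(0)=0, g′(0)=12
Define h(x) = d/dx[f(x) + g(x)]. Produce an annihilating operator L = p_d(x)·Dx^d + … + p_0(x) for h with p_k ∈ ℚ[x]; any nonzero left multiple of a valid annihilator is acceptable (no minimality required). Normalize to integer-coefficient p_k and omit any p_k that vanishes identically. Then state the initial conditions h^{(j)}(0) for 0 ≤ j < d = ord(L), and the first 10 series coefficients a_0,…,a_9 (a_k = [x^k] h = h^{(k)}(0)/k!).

L = (165 + 18·x + 27·x^2) + (19 + 63·x + 27·x^2 + 27·x^3)·Dx + (165 + 18·x + 27·x^2)·Dx^2 + (19 + 63·x + 27·x^2 + 27·x^3)·Dx^3  (order 3).
h: a_k = 12, -38, 108, -971/3, 972, -174961/60, 8748, -66134879/2520, 78732, -42855402241/181440, …
ICs: h(0) = 12, h′(0) = -38, h′′(0) = 216.

f: a_k = 2, 0, -1, 0, 1/12, 0, -1/360, 0, 1/20160, 0, …
g: a_k = 0, 12, -18, 36, -81, 972/5, -486, 8748/7, -6561/2, 8748, …
Weyl lclm of L_f,L_g ⇒ L₀ (ord ≤ 4).
h₀' ⇒ L via d/dx closure of L₀.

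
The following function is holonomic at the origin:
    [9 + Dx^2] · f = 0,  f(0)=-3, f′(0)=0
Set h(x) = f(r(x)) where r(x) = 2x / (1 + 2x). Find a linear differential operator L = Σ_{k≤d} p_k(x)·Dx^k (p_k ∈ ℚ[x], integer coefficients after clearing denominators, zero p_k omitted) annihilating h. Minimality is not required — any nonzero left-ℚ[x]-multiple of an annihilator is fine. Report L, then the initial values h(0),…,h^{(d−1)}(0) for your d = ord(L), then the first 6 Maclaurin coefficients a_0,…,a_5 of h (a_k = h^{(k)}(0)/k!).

f: a_k = -3, 0, 27/2, 0, -81/8, 0, …
Change of var in L_f (x↦r) gives L₀.
L = 36 + (4 + 24·x + 48·x^2 + 32·x^3)·Dx + (1 + 8·x + 24·x^2 + 32·x^3 + 16·x^4)·Dx^2  (order 2).
h: a_k = -3, 0, 54, -216, 486, -432, …
ICs: h(0) = -3, h′(0) = 0.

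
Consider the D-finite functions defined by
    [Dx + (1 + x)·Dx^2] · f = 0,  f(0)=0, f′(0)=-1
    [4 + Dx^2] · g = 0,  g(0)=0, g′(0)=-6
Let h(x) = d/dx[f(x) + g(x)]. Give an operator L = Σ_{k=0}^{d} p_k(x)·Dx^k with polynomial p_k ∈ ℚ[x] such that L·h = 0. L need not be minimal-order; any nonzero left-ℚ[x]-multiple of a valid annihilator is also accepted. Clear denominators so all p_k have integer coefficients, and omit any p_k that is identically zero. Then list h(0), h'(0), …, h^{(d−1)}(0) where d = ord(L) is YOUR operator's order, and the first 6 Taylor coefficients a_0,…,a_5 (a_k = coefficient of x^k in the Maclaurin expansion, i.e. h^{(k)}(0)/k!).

f: a_k = 0, -1, 1/2, -1/3, 1/4, -1/5, …
g: a_k = 0, -6, 0, 4, 0, -4/5, …
Sum ⇒ L₀ = lclm(L_f,L_g) in ℚ(x)⟨Dx⟩.
Derive L from L₀ (diff closure).
L = (20 + 16·x + 8·x^2) + (12 + 28·x + 24·x^2 + 8·x^3)·Dx + (5 + 4·x + 2·x^2)·Dx^2 + (3 + 7·x + 6·x^2 + 2·x^3)·Dx^3  (order 3).
h: a_k = -7, 1, 11, 1, -5, 1, …
ICs: h(0) = -7, h′(0) = 1, h′′(0) = 22.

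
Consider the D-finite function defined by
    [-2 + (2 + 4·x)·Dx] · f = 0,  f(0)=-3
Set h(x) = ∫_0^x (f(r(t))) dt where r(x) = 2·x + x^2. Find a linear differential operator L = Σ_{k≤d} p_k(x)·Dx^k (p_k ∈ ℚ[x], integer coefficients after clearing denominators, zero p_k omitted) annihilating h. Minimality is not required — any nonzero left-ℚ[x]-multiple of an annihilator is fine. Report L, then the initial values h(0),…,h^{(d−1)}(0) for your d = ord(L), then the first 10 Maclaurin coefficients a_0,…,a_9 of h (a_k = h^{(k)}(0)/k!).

f: a_k = -3, -3, 3/2, -3/2, 15/8, -21/8, 63/16, -99/16, 1287/128, -2145/128, …
f∘r: x↦r, Dx↦Dx/r' in L_f ⇒ L₀.
Integrate: L := L₀·Dx.
L = (-2 - 2·x)·Dx + (1 + 4·x + 2·x^2)·Dx^2  (order 2).
h: a_k = 0, -3, -3, 1, -3/2, 27/10, -11/2, 171/14, -231/8, 1717/24, …
ICs: h(0) = 0, h′(0) = -3.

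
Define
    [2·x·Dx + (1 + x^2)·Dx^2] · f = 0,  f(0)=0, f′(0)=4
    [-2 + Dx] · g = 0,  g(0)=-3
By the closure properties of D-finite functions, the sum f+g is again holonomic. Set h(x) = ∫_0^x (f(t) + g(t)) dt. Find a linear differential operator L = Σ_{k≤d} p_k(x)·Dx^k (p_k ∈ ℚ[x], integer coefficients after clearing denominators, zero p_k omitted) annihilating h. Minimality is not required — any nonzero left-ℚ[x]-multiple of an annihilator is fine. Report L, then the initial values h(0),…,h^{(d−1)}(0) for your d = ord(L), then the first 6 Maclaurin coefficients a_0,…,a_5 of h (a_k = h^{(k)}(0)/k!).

f: a_k = 0, 4, 0, -4/3, 0, 4/5, …
g: a_k = -3, -6, -6, -4, -2, -4/5, …
h₀=f+g: left-lcm gives L₀, ord ≤ 3.
Integrate: L := L₀·Dx.
L = (2 - 4·x - 6·x^2 - 4·x^3)·Dx^2 + (-3 - x^2 - 2·x^4)·Dx^3 + (1 + x + 2·x^2 + x^3 + x^4)·Dx^4  (order 4).
h: a_k = 0, -3, -1, -2, -4/3, -2/5, …
ICs: h(0) = 0, h′(0) = -3, h′′(0) = -2, h′′′(0) = -12.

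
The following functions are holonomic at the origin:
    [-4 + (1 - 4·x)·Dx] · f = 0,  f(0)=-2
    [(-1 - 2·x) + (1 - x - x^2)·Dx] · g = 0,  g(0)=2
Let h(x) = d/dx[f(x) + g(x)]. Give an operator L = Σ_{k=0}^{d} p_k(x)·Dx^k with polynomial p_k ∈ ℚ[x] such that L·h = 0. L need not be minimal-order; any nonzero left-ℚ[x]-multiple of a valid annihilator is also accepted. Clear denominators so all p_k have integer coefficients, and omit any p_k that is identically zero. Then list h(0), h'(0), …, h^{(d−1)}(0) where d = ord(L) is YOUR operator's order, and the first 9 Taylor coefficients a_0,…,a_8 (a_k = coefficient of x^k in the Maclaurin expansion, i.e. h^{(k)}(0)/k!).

L = (120 + 192·x + 432·x^2 - 96·x^3 + 96·x^4) + (-39 - 48·x + 210·x^2 + 252·x^3 - 48·x^4 + 96·x^5)·Dx + (2 - x - 42·x^2 + 54·x^3 + 7·x^4 + 16·x^6)·Dx^2  (order 2).
h: a_k = -6, -56, -366, -2008, -10160, -48996, -229082, -1048032, -4717602, …
ICs: h(0) = -6, h′(0) = -56.

f: a_k = -2, -8, -32, -128, -512, -2048, -8192, -32768, -131072, …
g: a_k = 2, 2, 4, 6, 10, 16, 26, 42, 68, …
f+g: L₀ = lclm(L_f,L_g), ord ≤ 1+1.
Derive L from L₀ (diff closure).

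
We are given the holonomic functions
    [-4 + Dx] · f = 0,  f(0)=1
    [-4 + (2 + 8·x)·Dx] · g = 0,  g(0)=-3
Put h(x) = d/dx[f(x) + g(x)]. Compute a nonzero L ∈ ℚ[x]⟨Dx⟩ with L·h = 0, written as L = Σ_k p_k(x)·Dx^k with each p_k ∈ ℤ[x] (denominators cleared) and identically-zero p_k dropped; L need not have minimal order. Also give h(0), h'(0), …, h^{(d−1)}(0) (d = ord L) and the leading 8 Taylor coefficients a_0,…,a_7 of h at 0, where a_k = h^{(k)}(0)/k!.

L = (-40 - 64·x) + (-2 - 64·x - 128·x^2)·Dx + (3 + 20·x + 32·x^2)·Dx^2  (order 2).
h: a_k = -2, 28, -4, 488/3, -1132/3, 23192/15, -248456/45, 6490576/315, …
ICs: h(0) = -2, h′(0) = 28.

f: a_k = 1, 4, 8, 32/3, 32/3, 128/15, 256/45, 1024/315, …
g: a_k = -3, -6, 6, -12, 30, -84, 252, -792, …
Weyl lclm of L_f,L_g ⇒ L₀ (ord ≤ 2).
h₀' ⇒ L via d/dx closure of L₀.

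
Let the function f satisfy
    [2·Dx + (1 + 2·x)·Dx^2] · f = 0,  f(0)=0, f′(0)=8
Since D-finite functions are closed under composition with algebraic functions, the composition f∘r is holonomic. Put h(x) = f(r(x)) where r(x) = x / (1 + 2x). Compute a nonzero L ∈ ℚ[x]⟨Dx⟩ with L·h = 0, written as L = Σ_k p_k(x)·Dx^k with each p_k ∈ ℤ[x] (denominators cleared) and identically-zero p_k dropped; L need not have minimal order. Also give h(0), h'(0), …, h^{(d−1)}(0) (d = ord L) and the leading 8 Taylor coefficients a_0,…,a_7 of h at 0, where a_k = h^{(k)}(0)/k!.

L = (6 + 16·x)·Dx + (1 + 6·x + 8·x^2)·Dx^2  (order 2).
h: a_k = 0, 8, -24, 224/3, -240, 3968/5, -2688, 65024/7, …
ICs: h(0) = 0, h′(0) = 8.

f: a_k = 0, 8, -8, 32/3, -16, 128/5, -128/3, 512/7, …
h₀=f(r): pull back L_f along r ⇒ L₀.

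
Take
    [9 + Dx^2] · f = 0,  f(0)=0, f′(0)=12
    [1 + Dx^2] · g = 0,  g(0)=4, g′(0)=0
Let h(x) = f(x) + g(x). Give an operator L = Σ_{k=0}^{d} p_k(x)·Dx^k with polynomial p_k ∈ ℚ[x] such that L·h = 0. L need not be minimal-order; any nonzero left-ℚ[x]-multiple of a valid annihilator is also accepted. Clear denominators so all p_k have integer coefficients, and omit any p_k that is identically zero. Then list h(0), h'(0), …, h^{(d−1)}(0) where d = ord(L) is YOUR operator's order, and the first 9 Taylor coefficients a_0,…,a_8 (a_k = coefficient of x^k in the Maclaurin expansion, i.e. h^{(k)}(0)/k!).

f: a_k = 0, 12, 0, -18, 0, 81/10, 0, -243/140, 0, …
g: a_k = 4, 0, -2, 0, 1/6, 0, -1/180, 0, 1/10080, …
Sum ⇒ L₀ = lclm(L_f,L_g) in ℚ(x)⟨Dx⟩.
L = 9 + 10·Dx^2 + Dx^4  (order 4).
h: a_k = 4, 12, -2, -18, 1/6, 81/10, -1/180, -243/140, 1/10080, …
ICs: h(0) = 4, h′(0) = 12, h′′(0) = -4, h′′′(0) = -108.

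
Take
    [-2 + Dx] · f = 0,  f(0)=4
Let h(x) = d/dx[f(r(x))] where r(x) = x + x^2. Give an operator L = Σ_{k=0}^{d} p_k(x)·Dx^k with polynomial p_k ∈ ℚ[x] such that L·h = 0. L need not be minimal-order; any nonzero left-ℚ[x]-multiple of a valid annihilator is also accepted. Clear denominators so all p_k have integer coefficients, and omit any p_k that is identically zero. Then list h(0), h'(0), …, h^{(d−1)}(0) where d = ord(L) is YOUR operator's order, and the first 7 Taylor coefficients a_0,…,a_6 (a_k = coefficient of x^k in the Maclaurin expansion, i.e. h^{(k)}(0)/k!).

L = (4 + 8·x + 8·x^2) + (-1 - 2·x)·Dx  (order 1).
h: a_k = 8, 32, 64, 320/3, 416/3, 2432/15, 7424/45, …
ICs: h(0) = 8.

f: a_k = 4, 8, 8, 16/3, 8/3, 16/15, 16/45, …
Change of var in L_f (x↦r) gives L₀.
h=h₀': d/dx-closure on L₀ ⇒ L.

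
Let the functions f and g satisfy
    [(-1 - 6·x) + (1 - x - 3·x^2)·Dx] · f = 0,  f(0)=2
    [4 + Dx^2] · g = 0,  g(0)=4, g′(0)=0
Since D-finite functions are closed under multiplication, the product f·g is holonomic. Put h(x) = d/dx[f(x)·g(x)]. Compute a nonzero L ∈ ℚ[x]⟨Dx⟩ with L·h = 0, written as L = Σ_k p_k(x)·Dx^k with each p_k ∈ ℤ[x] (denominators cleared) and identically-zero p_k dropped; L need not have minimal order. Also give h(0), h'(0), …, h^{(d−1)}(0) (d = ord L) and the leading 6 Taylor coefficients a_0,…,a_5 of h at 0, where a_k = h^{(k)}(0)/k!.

L = (10 - 16·x - 40·x^2 + 48·x^3 + 72·x^4) + (5 + 34·x + 36·x^2 + 72·x^3)·Dx + (-1 - x - x^2 + 12·x^3 + 18·x^4)·Dx^2  (order 2).
h: a_k = 8, 32, 120, 1120/3, 3200/3, 44336/15, …
ICs: h(0) = 8, h′(0) = 32.

f: a_k = 2, 2, 8, 14, 38, 80, …
g: a_k = 4, 0, -8, 0, 8/3, 0, …
L₀ := L_f ⊗_s L_g (sym. prod.), ord ≤ 2.
h=h₀': d/dx-closure on L₀ ⇒ L.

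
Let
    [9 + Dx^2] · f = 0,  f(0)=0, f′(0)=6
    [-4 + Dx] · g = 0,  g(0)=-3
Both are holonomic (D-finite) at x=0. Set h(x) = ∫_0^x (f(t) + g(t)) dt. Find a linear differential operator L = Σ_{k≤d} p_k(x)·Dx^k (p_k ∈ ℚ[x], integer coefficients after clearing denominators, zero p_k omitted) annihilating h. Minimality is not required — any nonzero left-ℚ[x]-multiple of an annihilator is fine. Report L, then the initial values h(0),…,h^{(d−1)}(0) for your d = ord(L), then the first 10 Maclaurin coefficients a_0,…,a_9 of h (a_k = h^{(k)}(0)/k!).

L = -36·Dx + 9·Dx^2 - 4·Dx^3 + Dx^4  (order 4).
h: a_k = 0, -3, -3, -8, -41/4, -32/5, -431/120, -256/105, -8921/6720, -512/945, …
ICs: h(0) = 0, h′(0) = -3, h′′(0) = -6, h′′′(0) = -48.

f: a_k = 0, 6, 0, -9, 0, 81/20, 0, -243/280, 0, 243/2240, …
g: a_k = -3, -12, -24, -32, -32, -128/5, -256/15, -1024/105, -512/105, -2048/945, …
f+g: L₀ = lclm(L_f,L_g), ord ≤ 2+1.
Integrate: L := L₀·Dx.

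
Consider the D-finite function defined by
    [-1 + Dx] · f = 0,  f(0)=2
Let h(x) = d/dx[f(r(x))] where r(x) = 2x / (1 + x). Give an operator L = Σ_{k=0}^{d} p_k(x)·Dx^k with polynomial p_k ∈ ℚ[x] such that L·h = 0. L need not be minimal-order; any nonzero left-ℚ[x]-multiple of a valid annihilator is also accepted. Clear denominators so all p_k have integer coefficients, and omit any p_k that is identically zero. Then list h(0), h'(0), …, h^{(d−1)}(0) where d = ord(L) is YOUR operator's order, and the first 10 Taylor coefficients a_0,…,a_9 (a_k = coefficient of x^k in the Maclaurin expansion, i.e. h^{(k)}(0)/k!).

L = -2·x + (-1 - 2·x - x^2)·Dx  (order 1).
h: a_k = 4, 0, -4, 16/3, -4, 16/15, 20/9, -512/105, 284/45, -17984/2835, …
ICs: h(0) = 4.

f: a_k = 2, 2, 1, 1/3, 1/12, 1/60, 1/360, 1/2520, 1/20160, 1/181440, …
f∘r: x↦r, Dx↦Dx/r' in L_f ⇒ L₀.
h=h₀': d/dx-closure on L₀ ⇒ L.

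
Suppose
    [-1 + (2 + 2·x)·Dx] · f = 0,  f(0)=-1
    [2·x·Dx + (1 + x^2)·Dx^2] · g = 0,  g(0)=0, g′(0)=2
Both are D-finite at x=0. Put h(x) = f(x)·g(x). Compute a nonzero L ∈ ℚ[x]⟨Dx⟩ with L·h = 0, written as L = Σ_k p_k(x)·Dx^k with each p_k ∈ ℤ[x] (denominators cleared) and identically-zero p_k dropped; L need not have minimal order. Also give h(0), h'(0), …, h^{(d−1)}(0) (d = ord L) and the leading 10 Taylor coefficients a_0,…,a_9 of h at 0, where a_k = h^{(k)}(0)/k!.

L = (3 - 4·x - x^2) + (-4 + 4·x + 12·x^2 + 4·x^3)·Dx + (4 + 8·x + 8·x^2 + 8·x^3 + 4·x^4)·Dx^2  (order 2).
h: a_k = 0, -2, -1, 11/12, 5/24, -389/960, -409/1920, 18853/53760, 11167/107520, -237197/1032192, …
ICs: h(0) = 0, h′(0) = -2.

f: a_k = -1, -1/2, 1/8, -1/16, 5/128, -7/256, 21/1024, -33/2048, 429/32768, -715/65536, …
g: a_k = 0, 2, 0, -2/3, 0, 2/5, 0, -2/7, 0, 2/9, …
f·g: L₀ = L_f ⊗_s L_g, ord ≤ 1·2.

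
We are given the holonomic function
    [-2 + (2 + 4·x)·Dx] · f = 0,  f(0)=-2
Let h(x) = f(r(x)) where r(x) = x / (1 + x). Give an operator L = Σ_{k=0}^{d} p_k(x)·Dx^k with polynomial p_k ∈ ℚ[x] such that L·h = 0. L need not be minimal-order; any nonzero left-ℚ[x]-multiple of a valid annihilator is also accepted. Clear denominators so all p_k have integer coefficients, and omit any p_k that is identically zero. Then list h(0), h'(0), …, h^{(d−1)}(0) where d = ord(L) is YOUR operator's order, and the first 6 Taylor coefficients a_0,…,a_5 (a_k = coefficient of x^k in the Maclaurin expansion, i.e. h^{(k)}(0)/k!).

f: a_k = -2, -2, 1, -1, 5/4, -7/4, …
Change of var in L_f (x↦r) gives L₀.
L = -1 + (1 + 4·x + 3·x^2)·Dx  (order 1).
h: a_k = -2, -2, 3, -5, 37/4, -75/4, …
ICs: h(0) = -2.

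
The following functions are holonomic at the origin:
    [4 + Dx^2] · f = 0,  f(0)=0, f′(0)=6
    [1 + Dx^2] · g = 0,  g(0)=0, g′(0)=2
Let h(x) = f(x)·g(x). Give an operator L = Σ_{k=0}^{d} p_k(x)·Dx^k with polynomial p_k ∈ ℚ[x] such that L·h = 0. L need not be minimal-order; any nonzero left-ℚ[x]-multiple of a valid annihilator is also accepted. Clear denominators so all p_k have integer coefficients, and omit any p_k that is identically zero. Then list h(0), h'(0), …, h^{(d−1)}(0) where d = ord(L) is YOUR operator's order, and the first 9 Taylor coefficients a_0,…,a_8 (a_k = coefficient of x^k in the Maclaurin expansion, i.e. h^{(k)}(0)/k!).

f: a_k = 0, 6, 0, -4, 0, 4/5, 0, -8/105, 0, …
g: a_k = 0, 2, 0, -1/3, 0, 1/60, 0, -1/2520, 0, …
Sym-product of L_f,L_g gives L₀ (≤ ord 4).
L = 9 + 10·Dx^2 + Dx^4  (order 4).
h: a_k = 0, 0, 12, 0, -10, 0, 91/30, 0, -41/84, …
ICs: h(0) = 0, h′(0) = 0, h′′(0) = 24, h′′′(0) = 0.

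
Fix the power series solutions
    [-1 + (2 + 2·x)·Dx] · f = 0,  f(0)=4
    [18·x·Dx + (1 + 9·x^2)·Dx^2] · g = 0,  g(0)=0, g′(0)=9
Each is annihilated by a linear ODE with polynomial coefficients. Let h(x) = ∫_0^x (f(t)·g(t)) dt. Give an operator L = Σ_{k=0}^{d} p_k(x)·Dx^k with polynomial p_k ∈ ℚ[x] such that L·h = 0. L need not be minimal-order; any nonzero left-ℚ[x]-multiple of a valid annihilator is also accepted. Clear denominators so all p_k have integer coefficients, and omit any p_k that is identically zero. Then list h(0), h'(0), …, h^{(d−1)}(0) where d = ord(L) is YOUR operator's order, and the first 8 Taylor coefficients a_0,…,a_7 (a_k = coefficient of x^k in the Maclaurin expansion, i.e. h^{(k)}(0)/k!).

L = (3 - 36·x - 9·x^2)·Dx + (-4 + 68·x + 108·x^2 + 36·x^3)·Dx^2 + (4 + 8·x + 40·x^2 + 72·x^3 + 36·x^4)·Dx^3  (order 3).
h: a_k = 0, 0, 18, 6, -225/8, -207/20, 31749/320, 91467/2240, …
ICs: h(0) = 0, h′(0) = 0, h′′(0) = 36.

f: a_k = 4, 2, -1/2, 1/4, -5/32, 7/64, -21/256, 33/512, …
g: a_k = 0, 9, 0, -27, 0, 729/5, 0, -6561/7, …
Sym-product of L_f,L_g gives L₀ (≤ ord 2).
h=∫h₀ ⇒ L = L₀·Dx.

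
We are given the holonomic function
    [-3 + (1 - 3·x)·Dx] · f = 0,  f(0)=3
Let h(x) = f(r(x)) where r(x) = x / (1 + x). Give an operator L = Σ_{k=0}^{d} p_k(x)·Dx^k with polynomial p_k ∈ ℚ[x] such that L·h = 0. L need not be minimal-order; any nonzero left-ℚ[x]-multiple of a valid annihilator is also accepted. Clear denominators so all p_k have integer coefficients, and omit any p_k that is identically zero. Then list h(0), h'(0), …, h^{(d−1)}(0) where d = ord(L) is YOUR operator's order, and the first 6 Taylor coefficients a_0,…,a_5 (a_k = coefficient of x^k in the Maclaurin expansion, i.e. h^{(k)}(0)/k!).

f: a_k = 3, 9, 27, 81, 243, 729, …
L₀ from L_f via x↦r, Dx↦r'^{-1}Dx.
L = 3 + (-1 + x + 2·x^2)·Dx  (order 1).
h: a_k = 3, 9, 18, 36, 72, 144, …
ICs: h(0) = 3.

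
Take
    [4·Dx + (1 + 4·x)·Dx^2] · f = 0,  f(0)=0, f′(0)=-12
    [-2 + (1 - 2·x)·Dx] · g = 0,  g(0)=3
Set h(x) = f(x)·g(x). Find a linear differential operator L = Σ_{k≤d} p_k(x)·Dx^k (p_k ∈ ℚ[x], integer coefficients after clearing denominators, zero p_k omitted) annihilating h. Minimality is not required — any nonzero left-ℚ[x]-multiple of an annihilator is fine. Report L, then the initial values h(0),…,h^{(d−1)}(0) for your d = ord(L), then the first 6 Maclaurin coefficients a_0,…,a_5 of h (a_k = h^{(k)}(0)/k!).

f: a_k = 0, -12, 24, -64, 192, -3072/5, …
g: a_k = 3, 6, 12, 24, 48, 96, …
h₀=f·g: eliminate ⇒ L₀, order ≤ 2·1.
L = 8 + 24·x·Dx + (-1 - 2·x + 8·x^2)·Dx^2  (order 2).
h: a_k = 0, -36, 0, -192, 192, -7296/5, …
ICs: h(0) = 0, h′(0) = -36.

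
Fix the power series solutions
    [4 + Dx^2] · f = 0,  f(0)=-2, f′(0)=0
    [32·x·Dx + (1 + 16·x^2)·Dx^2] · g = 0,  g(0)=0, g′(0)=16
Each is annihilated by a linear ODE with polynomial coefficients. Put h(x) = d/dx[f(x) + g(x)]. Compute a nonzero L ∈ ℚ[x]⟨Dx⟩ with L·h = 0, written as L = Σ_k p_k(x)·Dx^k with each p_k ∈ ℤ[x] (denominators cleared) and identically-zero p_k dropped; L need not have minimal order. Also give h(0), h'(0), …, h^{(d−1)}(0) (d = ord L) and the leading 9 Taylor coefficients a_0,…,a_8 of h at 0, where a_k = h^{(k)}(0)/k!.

f: a_k = -2, 0, 4, 0, -4/3, 0, 8/45, 0, -4/315, …
g: a_k = 0, 16, 0, -256/3, 0, 4096/5, 0, -65536/7, 0, …
h₀=f+g: left-lcm gives L₀, ord ≤ 4.
h=h₀': d/dx-closure on L₀ ⇒ L.
L = (-6016·x + 102400·x^3 + 32768·x^5) + (-28 + 1216·x^2 + 27648·x^4 + 16384·x^6)·Dx + (-1504·x + 25600·x^3 + 8192·x^5)·Dx^2 + (-7 + 304·x^2 + 6912·x^4 + 4096·x^6)·Dx^3  (order 3).
h: a_k = 16, 8, -256, -16/3, 4096, 16/15, -65536, -32/315, 1048576, …
ICs: h(0) = 16, h′(0) = 8, h′′(0) = -512.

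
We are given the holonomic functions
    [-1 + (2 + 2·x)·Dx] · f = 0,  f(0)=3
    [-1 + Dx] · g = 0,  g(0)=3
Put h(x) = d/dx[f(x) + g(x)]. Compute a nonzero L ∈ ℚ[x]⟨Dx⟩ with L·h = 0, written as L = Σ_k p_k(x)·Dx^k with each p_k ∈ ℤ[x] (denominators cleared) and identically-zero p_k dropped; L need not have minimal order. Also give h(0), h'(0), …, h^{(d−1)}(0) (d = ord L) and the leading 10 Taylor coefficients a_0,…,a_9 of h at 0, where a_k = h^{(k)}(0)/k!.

L = (-5 - 2·x) + (-1 - 8·x - 4·x^2)·Dx + (6 + 10·x + 4·x^2)·Dx^2  (order 2).
h: a_k = 9/2, 9/4, 33/16, 1/32, 137/256, -881/2560, 10523/30720, -134879/430080, 2027537/6881280, -34458401/123863040, …
ICs: h(0) = 9/2, h′(0) = 9/4.

f: a_k = 3, 3/2, -3/8, 3/16, -15/128, 21/256, -63/1024, 99/2048, -1287/32768, 2145/65536, …
g: a_k = 3, 3, 3/2, 1/2, 1/8, 1/40, 1/240, 1/1680, 1/13440, 1/120960, …
f+g: L₀ = lclm(L_f,L_g), ord ≤ 1+1.
Derive L from L₀ (diff closure).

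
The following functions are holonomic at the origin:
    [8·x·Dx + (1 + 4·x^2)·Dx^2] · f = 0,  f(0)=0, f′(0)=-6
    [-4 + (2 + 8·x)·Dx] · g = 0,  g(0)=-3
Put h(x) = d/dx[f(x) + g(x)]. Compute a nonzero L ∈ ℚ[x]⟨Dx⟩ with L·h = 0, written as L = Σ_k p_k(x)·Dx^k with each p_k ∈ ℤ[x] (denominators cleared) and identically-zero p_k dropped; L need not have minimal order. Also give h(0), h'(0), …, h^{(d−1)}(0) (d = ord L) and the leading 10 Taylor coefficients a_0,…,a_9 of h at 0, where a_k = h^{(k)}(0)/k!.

L = (-8 - 80·x + 96·x^2 + 192·x^3) + (-10 - 32·x - 64·x^2 + 384·x^3 + 672·x^4)·Dx + (-1 + 24·x^2 + 48·x^3 + 112·x^4 + 192·x^5)·Dx^2  (order 2).
h: a_k = -12, 12, -12, 120, -516, 1512, -5160, 20592, -78756, 291720, …
ICs: h(0) = -12, h′(0) = 12.

f: a_k = 0, -6, 0, 8, 0, -96/5, 0, 384/7, 0, -512/3, …
g: a_k = -3, -6, 6, -12, 30, -84, 252, -792, 2574, -8580, …
h₀=f+g: left-lcm gives L₀, ord ≤ 3.
h₀' ⇒ L via d/dx closure of L₀.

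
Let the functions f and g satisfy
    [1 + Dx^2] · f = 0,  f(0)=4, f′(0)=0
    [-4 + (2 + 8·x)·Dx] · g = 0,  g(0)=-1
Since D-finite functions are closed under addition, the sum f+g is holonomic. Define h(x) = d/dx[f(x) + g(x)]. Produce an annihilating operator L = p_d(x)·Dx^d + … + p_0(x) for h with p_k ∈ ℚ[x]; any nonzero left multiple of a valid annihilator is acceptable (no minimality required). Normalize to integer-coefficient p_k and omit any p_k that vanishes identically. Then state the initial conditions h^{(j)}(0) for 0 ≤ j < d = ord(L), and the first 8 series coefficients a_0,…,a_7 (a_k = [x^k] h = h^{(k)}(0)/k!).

L = (-122 - 16·x - 32·x^2) + (-13 - 60·x - 48·x^2 - 64·x^3)·Dx + (-122 - 16·x - 32·x^2)·Dx^2 + (-13 - 60·x - 48·x^2 - 64·x^3)·Dx^3  (order 3).
h: a_k = -2, 0, -12, 122/3, -140, 15119/30, -1848, 8648641/1260, …
ICs: h(0) = -2, h′(0) = 0, h′′(0) = -24.

f: a_k = 4, 0, -2, 0, 1/6, 0, -1/180, 0, …
g: a_k = -1, -2, 2, -4, 10, -28, 84, -264, …
f+g: L₀ = lclm(L_f,L_g), ord ≤ 2+1.
Differentiate: ansatz ord ≤ ord L₀ ⇒ L.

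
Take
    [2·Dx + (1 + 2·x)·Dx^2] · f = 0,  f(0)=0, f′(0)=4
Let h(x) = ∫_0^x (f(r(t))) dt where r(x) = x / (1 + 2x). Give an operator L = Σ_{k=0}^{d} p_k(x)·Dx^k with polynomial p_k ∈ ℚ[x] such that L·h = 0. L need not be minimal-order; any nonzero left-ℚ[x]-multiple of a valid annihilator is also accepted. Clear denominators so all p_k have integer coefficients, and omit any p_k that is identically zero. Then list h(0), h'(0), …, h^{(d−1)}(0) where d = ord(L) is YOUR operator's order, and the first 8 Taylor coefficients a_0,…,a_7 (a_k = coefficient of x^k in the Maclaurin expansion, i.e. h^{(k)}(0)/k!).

f: a_k = 0, 4, -4, 16/3, -8, 64/5, -64/3, 256/7, …
Substitute x→r, Dx→(1/r')Dx; clear ⇒ L₀.
Integrate: L := L₀·Dx.
L = (6 + 16·x)·Dx^2 + (1 + 6·x + 8·x^2)·Dx^3  (order 3).
h: a_k = 0, 0, 2, -4, 28/3, -24, 992/15, -192, …
ICs: h(0) = 0, h′(0) = 0, h′′(0) = 4.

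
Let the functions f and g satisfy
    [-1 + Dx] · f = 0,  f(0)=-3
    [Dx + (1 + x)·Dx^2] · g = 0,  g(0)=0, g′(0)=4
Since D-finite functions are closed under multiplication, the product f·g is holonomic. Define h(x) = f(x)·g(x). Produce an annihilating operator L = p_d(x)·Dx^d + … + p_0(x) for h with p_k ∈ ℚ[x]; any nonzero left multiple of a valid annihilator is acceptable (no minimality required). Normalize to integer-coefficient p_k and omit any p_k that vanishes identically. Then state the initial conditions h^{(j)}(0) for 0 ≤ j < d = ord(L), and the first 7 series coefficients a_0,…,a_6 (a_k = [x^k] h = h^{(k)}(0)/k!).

L = x + (-1 - 2·x)·Dx + (1 + x)·Dx^2  (order 2).
h: a_k = 0, -12, -6, -4, 0, -9/10, 7/12, …
ICs: h(0) = 0, h′(0) = -12.

f: a_k = -3, -3, -3/2, -1/2, -1/8, -1/40, -1/240, …
g: a_k = 0, 4, -2, 4/3, -1, 4/5, -2/3, …
L₀ := L_f ⊗_s L_g (sym. prod.), ord ≤ 2.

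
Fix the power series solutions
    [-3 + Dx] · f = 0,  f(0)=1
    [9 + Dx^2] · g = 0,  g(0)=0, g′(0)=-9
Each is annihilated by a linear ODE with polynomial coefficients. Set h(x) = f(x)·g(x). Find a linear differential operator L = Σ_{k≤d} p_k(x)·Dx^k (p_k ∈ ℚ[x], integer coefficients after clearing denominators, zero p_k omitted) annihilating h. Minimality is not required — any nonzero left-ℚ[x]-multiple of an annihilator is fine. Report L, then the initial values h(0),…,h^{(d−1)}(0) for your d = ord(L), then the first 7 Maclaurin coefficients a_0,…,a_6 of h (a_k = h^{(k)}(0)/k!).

L = 18 - 6·Dx + Dx^2  (order 2).
h: a_k = 0, -9, -27, -27, 0, 243/10, 243/10, …
ICs: h(0) = 0, h′(0) = -9.

f: a_k = 1, 3, 9/2, 9/2, 27/8, 81/40, 81/80, …
g: a_k = 0, -9, 0, 27/2, 0, -243/40, 0, …
f·g: L₀ = L_f ⊗_s L_g, ord ≤ 1·2.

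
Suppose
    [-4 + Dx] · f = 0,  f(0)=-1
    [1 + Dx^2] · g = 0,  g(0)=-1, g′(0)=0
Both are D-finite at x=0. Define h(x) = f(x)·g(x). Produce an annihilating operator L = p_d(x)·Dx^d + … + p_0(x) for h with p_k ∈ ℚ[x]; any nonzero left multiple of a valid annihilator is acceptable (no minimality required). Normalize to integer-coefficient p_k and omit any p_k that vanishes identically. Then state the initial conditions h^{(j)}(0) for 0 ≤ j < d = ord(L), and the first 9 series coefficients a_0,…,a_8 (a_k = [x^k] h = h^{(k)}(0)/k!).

f: a_k = -1, -4, -8, -32/3, -32/3, -128/15, -256/45, -1024/315, -512/315, …
g: a_k = -1, 0, 1/2, 0, -1/24, 0, 1/720, 0, -1/40320, …
f·g: L₀ = L_f ⊗_s L_g, ord ≤ 1·2.
L = 17 - 8·Dx + Dx^2  (order 2).
h: a_k = 1, 4, 15/2, 26/3, 161/24, 101/30, 11/16, -727/1260, -31679/40320, …
ICs: h(0) = 1, h′(0) = 4.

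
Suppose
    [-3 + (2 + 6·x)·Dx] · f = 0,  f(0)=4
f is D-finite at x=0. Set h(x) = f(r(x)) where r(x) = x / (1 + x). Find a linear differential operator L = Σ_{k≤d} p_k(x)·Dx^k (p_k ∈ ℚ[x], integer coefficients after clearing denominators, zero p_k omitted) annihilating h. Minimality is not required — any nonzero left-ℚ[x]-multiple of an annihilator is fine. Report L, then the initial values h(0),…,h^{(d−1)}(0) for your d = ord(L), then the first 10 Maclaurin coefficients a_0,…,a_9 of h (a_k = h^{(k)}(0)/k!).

f: a_k = 4, 6, -9/2, 27/4, -405/32, 1701/64, -15309/256, 72171/512, -2814669/8192, 14073345/16384, …
h₀=f(r): pull back L_f along r ⇒ L₀.
L = -3 + (2 + 10·x + 8·x^2)·Dx  (order 1).
h: a_k = 4, 6, -21/2, 87/4, -1677/32, 9069/64, -106305/256, 658335/512, -33903165/8192, 224519505/16384, …
ICs: h(0) = 4.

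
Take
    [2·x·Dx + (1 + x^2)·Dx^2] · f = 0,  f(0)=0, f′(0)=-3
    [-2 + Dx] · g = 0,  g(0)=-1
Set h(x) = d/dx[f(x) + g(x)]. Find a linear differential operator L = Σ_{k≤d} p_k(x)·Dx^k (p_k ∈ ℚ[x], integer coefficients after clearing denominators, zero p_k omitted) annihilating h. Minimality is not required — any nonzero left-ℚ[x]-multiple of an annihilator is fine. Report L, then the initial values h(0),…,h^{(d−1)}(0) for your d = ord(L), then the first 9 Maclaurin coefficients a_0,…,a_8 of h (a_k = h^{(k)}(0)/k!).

L = (2 - 4·x - 6·x^2 - 4·x^3) + (-3 - x^2 - 2·x^4)·Dx + (1 + x + 2·x^2 + x^3 + x^4)·Dx^2  (order 2).
h: a_k = -5, -4, -1, -8/3, -13/3, -8/15, 127/45, -16/315, -949/315, …
ICs: h(0) = -5, h′(0) = -4.

f: a_k = 0, -3, 0, 1, 0, -3/5, 0, 3/7, 0, …
g: a_k = -1, -2, -2, -4/3, -2/3, -4/15, -4/45, -8/315, -2/315, …
f+g: L₀ = lclm(L_f,L_g), ord ≤ 2+1.
h₀' ⇒ L via d/dx closure of L₀.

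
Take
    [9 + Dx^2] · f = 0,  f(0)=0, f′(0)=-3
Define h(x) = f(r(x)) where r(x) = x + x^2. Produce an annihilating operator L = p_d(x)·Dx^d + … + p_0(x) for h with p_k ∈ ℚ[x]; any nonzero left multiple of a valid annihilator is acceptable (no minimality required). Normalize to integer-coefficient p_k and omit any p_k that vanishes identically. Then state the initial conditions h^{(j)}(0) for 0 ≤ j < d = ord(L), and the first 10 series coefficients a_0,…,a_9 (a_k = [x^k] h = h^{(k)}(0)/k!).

L = (9 + 54·x + 108·x^2 + 72·x^3) - 2·Dx + (1 + 2·x)·Dx^2  (order 2).
h: a_k = 0, -3, -3, 9/2, 27/2, 459/40, -45/8, -11097/560, -1377/80, -4779/4480, …
ICs: h(0) = 0, h′(0) = -3.

f: a_k = 0, -3, 0, 9/2, 0, -81/40, 0, 243/560, 0, -243/4480, …
h₀=f(r): pull back L_f along r ⇒ L₀.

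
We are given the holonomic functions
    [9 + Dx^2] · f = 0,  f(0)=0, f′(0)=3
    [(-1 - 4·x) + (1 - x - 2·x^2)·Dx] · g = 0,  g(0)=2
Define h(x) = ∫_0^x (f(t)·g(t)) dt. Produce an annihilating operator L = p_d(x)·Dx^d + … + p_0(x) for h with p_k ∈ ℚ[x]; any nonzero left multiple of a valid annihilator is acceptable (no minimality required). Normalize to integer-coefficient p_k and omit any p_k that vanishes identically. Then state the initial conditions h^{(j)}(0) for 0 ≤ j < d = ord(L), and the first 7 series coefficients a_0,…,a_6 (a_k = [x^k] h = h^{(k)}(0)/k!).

L = (-5 + 9·x + 18·x^2)·Dx + (2 + 8·x)·Dx^2 + (-1 + x + 2·x^2)·Dx^3  (order 3).
h: a_k = 0, 0, 3, 2, 9/4, 21/5, 287/40, …
ICs: h(0) = 0, h′(0) = 0, h′′(0) = 6.

f: a_k = 0, 3, 0, -9/2, 0, 81/40, 0, …
g: a_k = 2, 2, 6, 10, 22, 42, 86, …
L₀ := L_f ⊗_s L_g (sym. prod.), ord ≤ 2.
Integrate: L := L₀·Dx.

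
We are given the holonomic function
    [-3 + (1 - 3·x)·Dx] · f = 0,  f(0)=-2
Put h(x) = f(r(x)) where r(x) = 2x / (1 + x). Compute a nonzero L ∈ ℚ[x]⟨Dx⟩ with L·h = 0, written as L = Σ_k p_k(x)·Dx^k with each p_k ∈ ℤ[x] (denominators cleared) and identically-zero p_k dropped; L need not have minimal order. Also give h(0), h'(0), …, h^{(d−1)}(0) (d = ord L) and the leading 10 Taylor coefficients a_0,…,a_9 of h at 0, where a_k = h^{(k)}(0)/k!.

f: a_k = -2, -6, -18, -54, -162, -486, -1458, -4374, -13122, -39366, …
f∘r: x↦r, Dx↦Dx/r' in L_f ⇒ L₀.
L = 6 + (-1 + 4·x + 5·x^2)·Dx  (order 1).
h: a_k = -2, -12, -60, -300, -1500, -7500, -37500, -187500, -937500, -4687500, …
ICs: h(0) = -2.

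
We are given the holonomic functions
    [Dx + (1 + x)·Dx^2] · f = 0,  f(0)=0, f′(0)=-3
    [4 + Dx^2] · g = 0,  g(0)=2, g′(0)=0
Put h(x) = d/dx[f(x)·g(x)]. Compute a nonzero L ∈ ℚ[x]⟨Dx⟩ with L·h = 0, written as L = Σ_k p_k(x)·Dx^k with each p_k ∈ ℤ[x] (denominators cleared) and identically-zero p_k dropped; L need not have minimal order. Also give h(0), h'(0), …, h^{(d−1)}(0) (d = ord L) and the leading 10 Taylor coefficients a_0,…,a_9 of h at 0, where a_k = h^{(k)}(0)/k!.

L = (-56 + 896·x + 4416·x^2 + 8064·x^3 + 7136·x^4 + 3072·x^5 + 512·x^6) + (72 + 776·x + 2080·x^2 + 2400·x^3 + 1280·x^4 + 256·x^5)·Dx + (70 + 824·x + 2780·x^2 + 4416·x^3 + 3664·x^4 + 1536·x^5 + 256·x^6)·Dx^2 + (18 + 194·x + 520·x^2 + 600·x^3 + 320·x^4 + 64·x^5)·Dx^3 + (21 + 150·x + 419·x^2 + 600·x^3 + 470·x^4 + 192·x^5 + 32·x^6)·Dx^4  (order 4).
h: a_k = -6, 6, 30, -18, -6, 0, 26/5, -62/15, 122/35, -73/21, …
ICs: h(0) = -6, h′(0) = 6, h′′(0) = 60, h′′′(0) = -108.

f: a_k = 0, -3, 3/2, -1, 3/4, -3/5, 1/2, -3/7, 3/8, -1/3, …
g: a_k = 2, 0, -4, 0, 4/3, 0, -8/45, 0, 4/315, 0, …
L₀ := L_f ⊗_s L_g (sym. prod.), ord ≤ 4.
h₀' ⇒ L via d/dx closure of L₀.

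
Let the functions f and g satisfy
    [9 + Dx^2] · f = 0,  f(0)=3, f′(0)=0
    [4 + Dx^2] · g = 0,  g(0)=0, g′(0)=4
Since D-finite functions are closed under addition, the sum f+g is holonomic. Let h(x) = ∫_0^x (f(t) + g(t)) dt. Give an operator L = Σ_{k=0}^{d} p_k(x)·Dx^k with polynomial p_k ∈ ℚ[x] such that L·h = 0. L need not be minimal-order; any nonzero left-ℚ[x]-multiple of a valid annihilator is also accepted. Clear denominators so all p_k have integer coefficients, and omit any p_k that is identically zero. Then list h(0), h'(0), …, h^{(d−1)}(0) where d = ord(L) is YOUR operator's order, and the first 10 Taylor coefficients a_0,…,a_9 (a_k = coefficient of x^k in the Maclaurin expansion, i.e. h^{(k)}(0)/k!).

f: a_k = 3, 0, -27/2, 0, 81/8, 0, -243/80, 0, 2187/4480, 0, …
g: a_k = 0, 4, 0, -8/3, 0, 8/15, 0, -16/315, 0, 8/2835, …
L₀ := lclm(L_f,L_g); ord L₀ ≤ 2+2.
Integrate: L := L₀·Dx.
L = 36·Dx + 13·Dx^3 + Dx^5  (order 5).
h: a_k = 0, 3, 2, -9/2, -2/3, 81/40, 4/45, -243/560, -2/315, 243/4480, …
ICs: h(0) = 0, h′(0) = 3, h′′(0) = 4, h′′′(0) = -27, h′′′′(0) = -16.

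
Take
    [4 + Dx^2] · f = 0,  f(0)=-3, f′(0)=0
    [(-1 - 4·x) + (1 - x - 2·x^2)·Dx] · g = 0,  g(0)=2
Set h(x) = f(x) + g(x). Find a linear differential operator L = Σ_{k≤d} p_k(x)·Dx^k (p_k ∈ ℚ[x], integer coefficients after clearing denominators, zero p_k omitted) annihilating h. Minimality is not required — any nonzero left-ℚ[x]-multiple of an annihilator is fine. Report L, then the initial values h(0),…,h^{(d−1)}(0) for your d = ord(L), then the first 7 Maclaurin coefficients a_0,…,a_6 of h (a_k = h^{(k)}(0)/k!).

f: a_k = -3, 0, 6, 0, -2, 0, 4/15, …
g: a_k = 2, 2, 6, 10, 22, 42, 86, …
f+g: L₀ = lclm(L_f,L_g), ord ≤ 2+1.
L = (-68 - 304·x - 200·x^2 - 320·x^3 - 160·x^4 - 128·x^5) + (20 - 12·x - 24·x^2 - 8·x^3 - 48·x^4 - 96·x^5 - 64·x^6)·Dx + (-17 - 76·x - 50·x^2 - 80·x^3 - 40·x^4 - 32·x^5)·Dx^2 + (5 - 3·x - 6·x^2 - 2·x^3 - 12·x^4 - 24·x^5 - 16·x^6)·Dx^3  (order 3).
h: a_k = -1, 2, 12, 10, 20, 42, 1294/15, …
ICs: h(0) = -1, h′(0) = 2, h′′(0) = 24.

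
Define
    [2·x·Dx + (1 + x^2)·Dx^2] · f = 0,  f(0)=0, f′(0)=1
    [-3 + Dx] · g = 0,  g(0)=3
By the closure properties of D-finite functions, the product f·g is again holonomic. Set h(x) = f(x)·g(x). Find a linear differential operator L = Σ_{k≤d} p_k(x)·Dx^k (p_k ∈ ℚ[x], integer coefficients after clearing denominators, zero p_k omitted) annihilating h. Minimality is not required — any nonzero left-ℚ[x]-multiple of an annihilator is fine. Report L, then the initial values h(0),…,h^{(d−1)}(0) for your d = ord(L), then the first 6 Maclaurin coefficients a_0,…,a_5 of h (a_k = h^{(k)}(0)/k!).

L = (9 - 6·x + 9·x^2) + (-6 + 2·x - 6·x^2)·Dx + (1 + x^2)·Dx^2  (order 2).
h: a_k = 0, 3, 9, 25/2, 21/2, 249/40, …
ICs: h(0) = 0, h′(0) = 3.

f: a_k = 0, 1, 0, -1/3, 0, 1/5, …
g: a_k = 3, 9, 27/2, 27/2, 81/8, 243/40, …
h₀=f·g: eliminate ⇒ L₀, order ≤ 2·1.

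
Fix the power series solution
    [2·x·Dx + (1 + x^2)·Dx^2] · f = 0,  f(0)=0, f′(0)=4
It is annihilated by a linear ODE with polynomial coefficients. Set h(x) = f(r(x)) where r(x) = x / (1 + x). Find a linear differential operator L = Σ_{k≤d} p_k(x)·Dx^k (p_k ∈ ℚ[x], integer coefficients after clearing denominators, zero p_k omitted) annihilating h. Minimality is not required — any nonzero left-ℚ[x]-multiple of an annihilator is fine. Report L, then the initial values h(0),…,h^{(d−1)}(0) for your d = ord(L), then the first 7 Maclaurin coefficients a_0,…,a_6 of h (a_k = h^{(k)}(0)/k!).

f: a_k = 0, 4, 0, -4/3, 0, 4/5, 0, …
h₀=f(r): pull back L_f along r ⇒ L₀.
L = (2 + 4·x)·Dx + (1 + 2·x + 2·x^2)·Dx^2  (order 2).
h: a_k = 0, 4, -4, 8/3, 0, -16/5, 16/3, …
ICs: h(0) = 0, h′(0) = 4.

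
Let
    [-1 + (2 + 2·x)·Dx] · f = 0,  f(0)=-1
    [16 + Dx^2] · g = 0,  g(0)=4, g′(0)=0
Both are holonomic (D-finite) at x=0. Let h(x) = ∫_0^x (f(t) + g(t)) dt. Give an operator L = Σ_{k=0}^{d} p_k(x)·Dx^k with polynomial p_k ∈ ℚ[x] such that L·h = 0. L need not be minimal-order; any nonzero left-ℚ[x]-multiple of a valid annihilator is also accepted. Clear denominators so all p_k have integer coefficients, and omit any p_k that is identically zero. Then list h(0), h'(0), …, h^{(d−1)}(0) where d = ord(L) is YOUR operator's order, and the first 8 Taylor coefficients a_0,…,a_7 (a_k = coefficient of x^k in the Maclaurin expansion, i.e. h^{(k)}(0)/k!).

L = (-1072 - 2048·x - 1024·x^2)·Dx + (2016 + 6112·x + 6144·x^2 + 2048·x^3)·Dx^2 + (-67 - 128·x - 64·x^2)·Dx^3 + (126 + 382·x + 384·x^2 + 128·x^3)·Dx^4  (order 4).
h: a_k = 0, 3, -1/4, -85/8, -1/64, 16399/1920, -7/1536, -1047631/322560, …
ICs: h(0) = 0, h′(0) = 3, h′′(0) = -1/2, h′′′(0) = -255/4.

f: a_k = -1, -1/2, 1/8, -1/16, 5/128, -7/256, 21/1024, -33/2048, …
g: a_k = 4, 0, -32, 0, 128/3, 0, -1024/45, 0, …
Weyl lclm of L_f,L_g ⇒ L₀ (ord ≤ 3).
Integrate: L := L₀·Dx.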